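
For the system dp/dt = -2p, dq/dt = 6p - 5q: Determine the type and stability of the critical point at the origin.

stable node

A = [[-2,0],[6,-5]]; det(A-λI) = λ^2 + 7λ + 10.
λ = -5, -2: both negative.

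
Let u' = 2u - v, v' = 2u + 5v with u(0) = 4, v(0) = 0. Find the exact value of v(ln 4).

A = [[2,-1],[2,5]]; eigenvalues λ = 4, 3.
Eigenvectors: (1,-2) for λ=4, (1,-1) for λ=3.
From the initial condition, c_1 = -4, c_2 = 8.
v(ln 4) = (-4)(4^4)(-2) + (8)(4^3)(-1) = 1536.

1536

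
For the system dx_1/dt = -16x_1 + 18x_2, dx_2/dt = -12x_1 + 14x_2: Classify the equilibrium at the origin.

saddle

A = [[-16,18],[-12,14]]; det(A-λI) = λ^2 + 2λ - 8.
λ = -4, 2: opposite signs.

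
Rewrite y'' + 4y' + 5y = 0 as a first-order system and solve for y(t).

Let x_1 = y, x_2 = y'. Then x_1' = x_2 and x_2' = -5x_1 - 4x_2.
A = [[0,1],[-5,-4]]; det(A-λI) = λ^2 + 4λ + 5.
Eigenvalues λ = -2 ± i.

y(t) = K_1e^(-2t)cos(t) + K_2e^(-2t)sin(t)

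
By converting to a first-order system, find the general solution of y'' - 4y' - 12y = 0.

Let x_1 = y, x_2 = y'. Then x_1' = x_2 and x_2' = 12x_1 + 4x_2.
A = [[0,1],[12,4]]; det(A-λI) = λ^2 - 4λ - 12.
Eigenvalues λ = -2, 6 with eigenvectors (1,-2), (1,6).

y(t) = K_1e^(-2t) + K_2e^(6t)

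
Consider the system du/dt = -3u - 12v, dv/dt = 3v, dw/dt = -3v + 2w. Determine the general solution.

u(t) = K_1e^(-3t) - 2K_2e^(3t), v(t) = K_2e^(3t), w(t) = -3K_2e^(3t) + K_3e^(2t)

Coefficient matrix A = [[-3, -12, 0], [0, 3, 0], [0, -3, 2]].
det(A - λI) = 0 gives eigenvalues λ = -3, 3, 2.
For λ=-3: eigenvector (1,0,0).
For λ=3: eigenvector (-2,1,-3).
For λ=2: eigenvector (0,0,1).
General solution: K_1e^(-3t)(1,0,0) + K_2e^(3t)(-2,1,-3) + K_3e^(2t)(0,0,1).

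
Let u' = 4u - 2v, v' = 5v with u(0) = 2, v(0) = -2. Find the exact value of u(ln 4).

A = [[4,-2],[0,5]]; eigenvalues λ = 5, 4.
Eigenvectors: (-2,1) for λ=5, (-1,0) for λ=4.
From the initial condition, c_1 = -2, c_2 = 2.
u(ln 4) = (-2)(4^5)(-2) + (2)(4^4)(-1) = 3584.

3584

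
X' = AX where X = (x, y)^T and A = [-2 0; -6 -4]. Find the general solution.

x(t) = -K_2e^(-2t), y(t) = -K_1e^(-4t) + 3K_2e^(-2t)

Coefficient matrix A = [[-2, 0], [-6, -4]].
Characteristic polynomial det(A - λI) = λ^2 + 6λ + 8 = 0.
Eigenvalues λ = -4, -2.
For λ=-4: (A-λI) row 1 is [2, 0], so an eigenvector is (0, -1).
For λ=-2: (A-λI) row 2 is [-6, -2], so an eigenvector is (-1, 3).
General solution: K_1e^(-4t)(0,-1) + K_2e^(-2t)(-1,3).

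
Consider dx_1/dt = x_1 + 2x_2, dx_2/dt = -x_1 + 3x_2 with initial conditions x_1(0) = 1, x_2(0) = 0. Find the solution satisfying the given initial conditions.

x_1(t) = -e^(2t)sin(t) + e^(2t)cos(t), x_2(t) = -e^(2t)sin(t)

Coefficient matrix A = [[1, 2], [-1, 3]].
Characteristic polynomial det(A - λI) = λ^2 - 4λ + 5 = 0.
Eigenvalues λ = 2 ± i (complex conjugate pair).
For λ=2+i: an eigenvector is (-1,0) - i(1,1) = (-1 - i, 0 - i).
A real fundamental pair from Re and Im of e^((2+i)t)v: X_1 = e^(2t)(cos(t)·(-1,0) + sin(t)·(1,1)), X_2 = e^(2t)(sin(t)·(-1,0) - cos(t)·(1,1)).
General solution: C_1X_1 + C_2X_2.
Applying x_1(0)=1, x_2(0)=0 gives C_1=-1, C_2=0.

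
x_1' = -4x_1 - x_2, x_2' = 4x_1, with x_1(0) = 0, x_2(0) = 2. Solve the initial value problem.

Coefficient matrix A = [[-4, -1], [4, 0]].
Characteristic polynomial det(A - λI) = λ^2 + 4λ + 4 = 0.
Single eigenvalue λ = -2 with algebraic multiplicity 2.
Eigenvector v = (1,-2); generalized eigenvector w with (A-λI)w=v is (-2,3).
General solution: e^(-2t)[K_1·v + K_2·(t·v + w)].
Applying x_1(0)=0, x_2(0)=2 gives K_1=-4, K_2=-2.

x_1(t) = -2te^(-2t), x_2(t) = 4te^(-2t) + 2e^(-2t)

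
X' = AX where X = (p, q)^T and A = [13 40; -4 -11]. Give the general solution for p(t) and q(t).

p(t) = -c_1e^(t)sin(4t) + 3c_1e^(t)cos(4t) + 3c_2e^(t)sin(4t) + c_2e^(t)cos(4t), q(t) = -c_1e^(t)cos(4t) - c_2e^(t)sin(4t)

Coefficient matrix A = [[13, 40], [-4, -11]].
Characteristic polynomial det(A - λI) = λ^2 - 2λ + 17 = 0.
Eigenvalues λ = 1 ± 4i (complex conjugate pair).
For λ=1+4i: an eigenvector is (3,-1) - i(-1,0) = (3 + i, -1).
A real fundamental pair from Re and Im of e^((1+4i)t)v: X_1 = e^(t)(cos(4t)·(3,-1) + sin(4t)·(-1,0)), X_2 = e^(t)(sin(4t)·(3,-1) - cos(4t)·(-1,0)).
General solution: c_1X_1 + c_2X_2.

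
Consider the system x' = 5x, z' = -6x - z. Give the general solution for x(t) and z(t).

Coefficient matrix A = [[5, 0], [-6, -1]].
Characteristic polynomial det(A - λI) = λ^2 - 4λ - 5 = 0.
Eigenvalues λ = 5, -1.
For λ=5: (A-λI) row 2 is [-6, -6], so an eigenvector is (1, -1).
For λ=-1: (A-λI) row 1 is [6, 0], so an eigenvector is (0, -1).
General solution: K_1e^(5t)(1,-1) + K_2e^(-t)(0,-1).

x(t) = K_1e^(5t), z(t) = -K_1e^(5t) - K_2e^(-t)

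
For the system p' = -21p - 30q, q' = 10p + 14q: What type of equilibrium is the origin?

stable node

A = [[-21,-30],[10,14]]; det(A-λI) = λ^2 + 7λ + 6.
λ = -1, -6: both negative.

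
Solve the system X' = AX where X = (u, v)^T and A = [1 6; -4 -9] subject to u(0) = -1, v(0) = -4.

u(t) = -15e^(-3t) + 14e^(-5t), v(t) = 10e^(-3t) - 14e^(-5t)

Coefficient matrix A = [[1, 6], [-4, -9]].
Characteristic polynomial det(A - λI) = λ^2 + 8λ + 15 = 0.
Eigenvalues λ = -5, -3.
For λ=-5: (A-λI) row 1 is [6, 6], so an eigenvector is (-1, 1).
For λ=-3: (A-λI) row 1 is [4, 6], so an eigenvector is (3, -2).
General solution: C_1e^(-5t)(-1,1) + C_2e^(-3t)(3,-2).
Applying u(0)=-1, v(0)=-4 gives C_1=-14, C_2=-5.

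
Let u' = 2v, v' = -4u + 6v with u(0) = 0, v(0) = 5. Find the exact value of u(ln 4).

A = [[0,2],[-4,6]]; eigenvalues λ = 2, 4.
Eigenvectors: (1,1) for λ=2, (-1,-2) for λ=4.
From the initial condition, c_1 = -5, c_2 = -5.
u(ln 4) = (-5)(4^2)(1) + (-5)(4^4)(-1) = 1200.

1200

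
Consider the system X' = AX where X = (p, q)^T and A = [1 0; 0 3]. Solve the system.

p(t) = -K_2e^(t), q(t) = K_1e^(3t)

Coefficient matrix A = [[1, 0], [0, 3]].
Characteristic polynomial det(A - λI) = λ^2 - 4λ + 3 = 0.
Eigenvalues λ = 3, 1.
For λ=3: (A-λI) row 1 is [-2, 0], so an eigenvector is (0, 1).
For λ=1: (A-λI) row 2 is [0, 2], so an eigenvector is (-1, 0).
General solution: K_1e^(3t)(0,1) + K_2e^(t)(-1,0).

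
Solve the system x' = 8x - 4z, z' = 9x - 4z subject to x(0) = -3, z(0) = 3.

x(t) = -30te^(2t) - 3e^(2t), z(t) = -45te^(2t) + 3e^(2t)

Coefficient matrix A = [[8, -4], [9, -4]].
Characteristic polynomial det(A - λI) = λ^2 - 4λ + 4 = 0.
Single eigenvalue λ = 2 with algebraic multiplicity 2.
Eigenvector v = (-2,-3); generalized eigenvector w with (A-λI)w=v is (-1,-1).
General solution: e^(2t)[C_1·v + C_2·(t·v + w)].
Applying x(0)=-3, z(0)=3 gives C_1=-6, C_2=15.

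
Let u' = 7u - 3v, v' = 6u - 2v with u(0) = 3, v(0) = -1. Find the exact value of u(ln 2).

A = [[7,-3],[6,-2]]; eigenvalues λ = 4, 1.
Eigenvectors: (1,1) for λ=4, (1,2) for λ=1.
From the initial condition, c_1 = 7, c_2 = -4.
u(ln 2) = (7)(2^4)(1) + (-4)(2^1)(1) = 104.

104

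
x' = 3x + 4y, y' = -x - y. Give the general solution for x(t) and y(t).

x(t) = -2c_1e^(t) - 2c_2te^(t) + 3c_2e^(t), y(t) = c_1e^(t) + c_2te^(t) - 2c_2e^(t)

Coefficient matrix A = [[3, 4], [-1, -1]].
Characteristic polynomial det(A - λI) = λ^2 - 2λ + 1 = 0.
Single eigenvalue λ = 1 with algebraic multiplicity 2.
Eigenvector v = (-2,1); generalized eigenvector w with (A-λI)w=v is (3,-2).
General solution: e^(t)[c_1·v + c_2·(t·v + w)].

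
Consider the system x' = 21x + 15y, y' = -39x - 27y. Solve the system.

x(t) = -2c_1e^(-3t)sin(3t) + c_1e^(-3t)cos(3t) + c_2e^(-3t)sin(3t) + 2c_2e^(-3t)cos(3t), y(t) = 3c_1e^(-3t)sin(3t) - 2c_1e^(-3t)cos(3t) - 2c_2e^(-3t)sin(3t) - 3c_2e^(-3t)cos(3t)

Coefficient matrix A = [[21, 15], [-39, -27]].
Characteristic polynomial det(A - λI) = λ^2 + 6λ + 18 = 0.
Eigenvalues λ = -3 ± 3i (complex conjugate pair).
For λ=-3+3i: an eigenvector is (1,-2) - i(-2,3) = (1 + 2i, -2 - 3i).
A real fundamental pair from Re and Im of e^((-3+3i)t)v: X_1 = e^(-3t)(cos(3t)·(1,-2) + sin(3t)·(-2,3)), X_2 = e^(-3t)(sin(3t)·(1,-2) - cos(3t)·(-2,3)).
General solution: c_1X_1 + c_2X_2.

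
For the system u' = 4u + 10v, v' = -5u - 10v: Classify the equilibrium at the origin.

A = [[4,10],[-5,-10]]; det(A-λI) = λ^2 + 6λ + 10.
λ = -3 ± i: negative real part.

stable spiral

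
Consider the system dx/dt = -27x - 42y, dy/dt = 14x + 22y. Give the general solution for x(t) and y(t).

Coefficient matrix A = [[-27, -42], [14, 22]].
Characteristic polynomial det(A - λI) = λ^2 + 5λ - 6 = 0.
Eigenvalues λ = -6, 1.
For λ=-6: (A-λI) row 1 is [-21, -42], so an eigenvector is (-2, 1).
For λ=1: (A-λI) row 1 is [-28, -42], so an eigenvector is (-3, 2).
General solution: K_1e^(-6t)(-2,1) + K_2e^(t)(-3,2).

x(t) = -2K_1e^(-6t) - 3K_2e^(t), y(t) = K_1e^(-6t) + 2K_2e^(t)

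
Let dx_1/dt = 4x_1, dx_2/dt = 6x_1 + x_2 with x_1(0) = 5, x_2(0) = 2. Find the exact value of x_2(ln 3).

A = [[4,0],[6,1]]; eigenvalues λ = 1, 4.
Eigenvectors: (0,1) for λ=1, (-1,-2) for λ=4.
From the initial condition, c_1 = -8, c_2 = -5.
x_2(ln 3) = (-8)(3^1)(1) + (-5)(3^4)(-2) = 786.

786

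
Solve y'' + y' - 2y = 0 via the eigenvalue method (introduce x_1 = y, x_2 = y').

y(t) = K_1e^(t) + K_2e^(-2t)

Let x_1 = y, x_2 = y'. Then x_1' = x_2 and x_2' = 2x_1 - x_2.
A = [[0,1],[2,-1]]; det(A-λI) = λ^2 + λ - 2.
Eigenvalues λ = 1, -2 with eigenvectors (1,1), (1,-2).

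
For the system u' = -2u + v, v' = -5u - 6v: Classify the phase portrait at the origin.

A = [[-2,1],[-5,-6]]; det(A-λI) = λ^2 + 8λ + 17.
λ = -4 ± i: negative real part.

stable spiral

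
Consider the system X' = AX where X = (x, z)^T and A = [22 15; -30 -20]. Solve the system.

x(t) = 2c_1e^(t)sin(3t) + c_1e^(t)cos(3t) + c_2e^(t)sin(3t) - 2c_2e^(t)cos(3t), z(t) = -3c_1e^(t)sin(3t) - c_1e^(t)cos(3t) - c_2e^(t)sin(3t) + 3c_2e^(t)cos(3t)

Coefficient matrix A = [[22, 15], [-30, -20]].
Characteristic polynomial det(A - λI) = λ^2 - 2λ + 10 = 0.
Eigenvalues λ = 1 ± 3i (complex conjugate pair).
For λ=1+3i: an eigenvector is (1,-1) - i(2,-3) = (1 - 2i, -1 + 3i).
A real fundamental pair from Re and Im of e^((1+3i)t)v: X_1 = e^(t)(cos(3t)·(1,-1) + sin(3t)·(2,-3)), X_2 = e^(t)(sin(3t)·(1,-1) - cos(3t)·(2,-3)).
General solution: c_1X_1 + c_2X_2.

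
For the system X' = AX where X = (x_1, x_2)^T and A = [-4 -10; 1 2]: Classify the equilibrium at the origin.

A = [[-4,-10],[1,2]]; det(A-λI) = λ^2 + 2λ + 2.
λ = -1 ± i: negative real part.

stable spiral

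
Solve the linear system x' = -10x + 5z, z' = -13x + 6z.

x(t) = 2K_1e^(-2t)sin(t) + K_1e^(-2t)cos(t) + K_2e^(-2t)sin(t) - 2K_2e^(-2t)cos(t), z(t) = 3K_1e^(-2t)sin(t) + 2K_1e^(-2t)cos(t) + 2K_2e^(-2t)sin(t) - 3K_2e^(-2t)cos(t)

Coefficient matrix A = [[-10, 5], [-13, 6]].
Characteristic polynomial det(A - λI) = λ^2 + 4λ + 5 = 0.
Eigenvalues λ = -2 ± i (complex conjugate pair).
For λ=-2+i: an eigenvector is (1,2) - i(2,3) = (1 - 2i, 2 - 3i).
A real fundamental pair from Re and Im of e^((-2+i)t)v: X_1 = e^(-2t)(cos(t)·(1,2) + sin(t)·(2,3)), X_2 = e^(-2t)(sin(t)·(1,2) - cos(t)·(2,3)).
General solution: K_1X_1 + K_2X_2.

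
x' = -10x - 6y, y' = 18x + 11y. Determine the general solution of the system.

x(t) = -2C_1e^(-t) + C_2e^(2t), y(t) = 3C_1e^(-t) - 2C_2e^(2t)

Coefficient matrix A = [[-10, -6], [18, 11]].
Characteristic polynomial det(A - λI) = λ^2 - λ - 2 = 0.
Eigenvalues λ = -1, 2.
For λ=-1: (A-λI) row 1 is [-9, -6], so an eigenvector is (-2, 3).
For λ=2: (A-λI) row 1 is [-12, -6], so an eigenvector is (1, -2).
General solution: C_1e^(-t)(-2,3) + C_2e^(2t)(1,-2).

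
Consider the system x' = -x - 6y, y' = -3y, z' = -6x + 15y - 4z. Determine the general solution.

x(t) = C_1e^(-t) + 3C_2e^(-3t), y(t) = C_2e^(-3t), z(t) = -2C_1e^(-t) - 3C_2e^(-3t) + C_3e^(-4t)

Coefficient matrix A = [[-1, -6, 0], [0, -3, 0], [-6, 15, -4]].
det(A - λI) = 0 gives eigenvalues λ = -1, -3, -4.
For λ=-1: eigenvector (1,0,-2).
For λ=-3: eigenvector (3,1,-3).
For λ=-4: eigenvector (0,0,1).
General solution: C_1e^(-t)(1,0,-2) + C_2e^(-3t)(3,1,-3) + C_3e^(-4t)(0,0,1).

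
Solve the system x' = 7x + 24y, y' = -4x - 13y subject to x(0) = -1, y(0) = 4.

x(t) = 21e^(-t) - 22e^(-5t), y(t) = -7e^(-t) + 11e^(-5t)

Coefficient matrix A = [[7, 24], [-4, -13]].
Characteristic polynomial det(A - λI) = λ^2 + 6λ + 5 = 0.
Eigenvalues λ = -1, -5.
For λ=-1: (A-λI) row 1 is [8, 24], so an eigenvector is (-3, 1).
For λ=-5: (A-λI) row 1 is [12, 24], so an eigenvector is (-2, 1).
General solution: c_1e^(-t)(-3,1) + c_2e^(-5t)(-2,1).
Applying x(0)=-1, y(0)=4 gives c_1=-7, c_2=11.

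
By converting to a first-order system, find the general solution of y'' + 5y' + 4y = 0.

Let x_1 = y, x_2 = y'. Then x_1' = x_2 and x_2' = -4x_1 - 5x_2.
A = [[0,1],[-4,-5]]; det(A-λI) = λ^2 + 5λ + 4.
Eigenvalues λ = -1, -4 with eigenvectors (1,-1), (1,-4).

y(t) = c_1e^(-t) + c_2e^(-4t)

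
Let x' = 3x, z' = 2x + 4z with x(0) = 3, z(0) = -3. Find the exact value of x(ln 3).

81

A = [[3,0],[2,4]]; eigenvalues λ = 3, 4.
Eigenvectors: (-1,2) for λ=3, (0,1) for λ=4.
From the initial condition, c_1 = -3, c_2 = 3.
x(ln 3) = (-3)(3^3)(-1) + (3)(3^4)(0) = 81.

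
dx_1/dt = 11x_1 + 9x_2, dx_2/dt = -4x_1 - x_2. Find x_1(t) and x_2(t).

Coefficient matrix A = [[11, 9], [-4, -1]].
Characteristic polynomial det(A - λI) = λ^2 - 10λ + 25 = 0.
Single eigenvalue λ = 5 with algebraic multiplicity 2.
Eigenvector v = (3,-2); generalized eigenvector w with (A-λI)w=v is (2,-1).
General solution: e^(5t)[C_1·v + C_2·(t·v + w)].

x_1(t) = 3C_1e^(5t) + 3C_2te^(5t) + 2C_2e^(5t), x_2(t) = -2C_1e^(5t) - 2C_2te^(5t) - C_2e^(5t)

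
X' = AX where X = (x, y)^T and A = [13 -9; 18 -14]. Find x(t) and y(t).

Coefficient matrix A = [[13, -9], [18, -14]].
Characteristic polynomial det(A - λI) = λ^2 + λ - 20 = 0.
Eigenvalues λ = -5, 4.
For λ=-5: (A-λI) row 1 is [18, -9], so an eigenvector is (-1, -2).
For λ=4: (A-λI) row 1 is [9, -9], so an eigenvector is (1, 1).
General solution: c_1e^(-5t)(-1,-2) + c_2e^(4t)(1,1).

x(t) = -c_1e^(-5t) + c_2e^(4t), y(t) = -2c_1e^(-5t) + c_2e^(4t)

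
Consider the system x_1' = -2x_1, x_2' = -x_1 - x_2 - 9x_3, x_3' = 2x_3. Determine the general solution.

Coefficient matrix A = [[-2, 0, 0], [-1, -1, -9], [0, 0, 2]].
det(A - λI) = 0 gives eigenvalues λ = -2, -1, 2.
For λ=-2: eigenvector (1,1,0).
For λ=-1: eigenvector (0,1,0).
For λ=2: eigenvector (0,-3,1).
General solution: C_1e^(-2t)(1,1,0) + C_2e^(-t)(0,1,0) + C_3e^(2t)(0,-3,1).

x_1(t) = C_1e^(-2t), x_2(t) = C_1e^(-2t) + C_2e^(-t) - 3C_3e^(2t), x_3(t) = C_3e^(2t)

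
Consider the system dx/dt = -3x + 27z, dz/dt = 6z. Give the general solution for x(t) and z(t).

Coefficient matrix A = [[-3, 27], [0, 6]].
Characteristic polynomial det(A - λI) = λ^2 - 3λ - 18 = 0.
Eigenvalues λ = -3, 6.
For λ=-3: (A-λI) row 1 is [0, 27], so an eigenvector is (1, 0).
For λ=6: (A-λI) row 1 is [-9, 27], so an eigenvector is (-3, -1).
General solution: C_1e^(-3t)(1,0) + C_2e^(6t)(-3,-1).

x(t) = C_1e^(-3t) - 3C_2e^(6t), z(t) = -C_2e^(6t)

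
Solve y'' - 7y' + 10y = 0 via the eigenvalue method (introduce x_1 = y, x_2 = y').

y(t) = C_1e^(2t) + C_2e^(5t)

Let x_1 = y, x_2 = y'. Then x_1' = x_2 and x_2' = -10x_1 + 7x_2.
A = [[0,1],[-10,7]]; det(A-λI) = λ^2 - 7λ + 10.
Eigenvalues λ = 2, 5 with eigenvectors (1,2), (1,5).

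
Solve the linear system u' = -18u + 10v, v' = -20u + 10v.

u(t) = 2K_1e^(-4t)sin(2t) - K_1e^(-4t)cos(2t) - K_2e^(-4t)sin(2t) - 2K_2e^(-4t)cos(2t), v(t) = 3K_1e^(-4t)sin(2t) - K_1e^(-4t)cos(2t) - K_2e^(-4t)sin(2t) - 3K_2e^(-4t)cos(2t)

Coefficient matrix A = [[-18, 10], [-20, 10]].
Characteristic polynomial det(A - λI) = λ^2 + 8λ + 20 = 0.
Eigenvalues λ = -4 ± 2i (complex conjugate pair).
For λ=-4+2i: an eigenvector is (-1,-1) - i(2,3) = (-1 - 2i, -1 - 3i).
A real fundamental pair from Re and Im of e^((-4+2i)t)v: X_1 = e^(-4t)(cos(2t)·(-1,-1) + sin(2t)·(2,3)), X_2 = e^(-4t)(sin(2t)·(-1,-1) - cos(2t)·(2,3)).
General solution: K_1X_1 + K_2X_2.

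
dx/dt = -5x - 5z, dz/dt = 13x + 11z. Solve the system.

Coefficient matrix A = [[-5, -5], [13, 11]].
Characteristic polynomial det(A - λI) = λ^2 - 6λ + 10 = 0.
Eigenvalues λ = 3 ± i (complex conjugate pair).
For λ=3+i: an eigenvector is (-2,3) - i(1,-2) = (-2 - i, 3 + 2i).
A real fundamental pair from Re and Im of e^((3+i)t)v: X_1 = e^(3t)(cos(t)·(-2,3) + sin(t)·(1,-2)), X_2 = e^(3t)(sin(t)·(-2,3) - cos(t)·(1,-2)).
General solution: c_1X_1 + c_2X_2.

x(t) = c_1e^(3t)sin(t) - 2c_1e^(3t)cos(t) - 2c_2e^(3t)sin(t) - c_2e^(3t)cos(t), z(t) = -2c_1e^(3t)sin(t) + 3c_1e^(3t)cos(t) + 3c_2e^(3t)sin(t) + 2c_2e^(3t)cos(t)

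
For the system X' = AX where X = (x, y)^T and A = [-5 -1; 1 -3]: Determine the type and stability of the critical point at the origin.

stable improper node

A = [[-5,-1],[1,-3]]; det(A-λI) = λ^2 + 8λ + 16.
repeated λ = -4 with a single eigenvector.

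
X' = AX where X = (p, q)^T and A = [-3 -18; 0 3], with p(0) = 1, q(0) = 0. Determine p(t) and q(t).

p(t) = e^(-3t), q(t) = 0

Coefficient matrix A = [[-3, -18], [0, 3]].
Characteristic polynomial det(A - λI) = λ^2 - 9 = 0.
Eigenvalues λ = 3, -3.
For λ=3: (A-λI) row 1 is [-6, -18], so an eigenvector is (3, -1).
For λ=-3: (A-λI) row 1 is [0, -18], so an eigenvector is (-1, 0).
General solution: c_1e^(3t)(3,-1) + c_2e^(-3t)(-1,0).
Applying p(0)=1, q(0)=0 gives c_1=0, c_2=-1.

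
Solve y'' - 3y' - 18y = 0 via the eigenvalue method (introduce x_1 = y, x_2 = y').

y(t) = C_1e^(6t) + C_2e^(-3t)

Let x_1 = y, x_2 = y'. Then x_1' = x_2 and x_2' = 18x_1 + 3x_2.
A = [[0,1],[18,3]]; det(A-λI) = λ^2 - 3λ - 18.
Eigenvalues λ = 6, -3 with eigenvectors (1,6), (1,-3).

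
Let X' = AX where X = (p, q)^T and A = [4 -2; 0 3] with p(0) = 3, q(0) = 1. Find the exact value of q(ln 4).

64

A = [[4,-2],[0,3]]; eigenvalues λ = 4, 3.
Eigenvectors: (1,0) for λ=4, (-2,-1) for λ=3.
From the initial condition, c_1 = 1, c_2 = -1.
q(ln 4) = (1)(4^4)(0) + (-1)(4^3)(-1) = 64.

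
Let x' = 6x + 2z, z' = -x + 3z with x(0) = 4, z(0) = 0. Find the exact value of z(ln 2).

A = [[6,2],[-1,3]]; eigenvalues λ = 4, 5.
Eigenvectors: (-1,1) for λ=4, (-2,1) for λ=5.
From the initial condition, c_1 = 4, c_2 = -4.
z(ln 2) = (4)(2^4)(1) + (-4)(2^5)(1) = -64.

-64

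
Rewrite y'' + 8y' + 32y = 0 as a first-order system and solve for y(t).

y(t) = C_1e^(-4t)cos(4t) + C_2e^(-4t)sin(4t)

Let x_1 = y, x_2 = y'. Then x_1' = x_2 and x_2' = -32x_1 - 8x_2.
A = [[0,1],[-32,-8]]; det(A-λI) = λ^2 + 8λ + 32.
Eigenvalues λ = -4 ± 4i.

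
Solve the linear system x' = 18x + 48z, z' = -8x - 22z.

Coefficient matrix A = [[18, 48], [-8, -22]].
Characteristic polynomial det(A - λI) = λ^2 + 4λ - 12 = 0.
Eigenvalues λ = -6, 2.
For λ=-6: (A-λI) row 1 is [24, 48], so an eigenvector is (-2, 1).
For λ=2: (A-λI) row 1 is [16, 48], so an eigenvector is (-3, 1).
General solution: K_1e^(-6t)(-2,1) + K_2e^(2t)(-3,1).

x(t) = -2K_1e^(-6t) - 3K_2e^(2t), z(t) = K_1e^(-6t) + K_2e^(2t)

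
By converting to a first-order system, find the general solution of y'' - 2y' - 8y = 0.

Let x_1 = y, x_2 = y'. Then x_1' = x_2 and x_2' = 8x_1 + 2x_2.
A = [[0,1],[8,2]]; det(A-λI) = λ^2 - 2λ - 8.
Eigenvalues λ = -2, 4 with eigenvectors (1,-2), (1,4).

y(t) = c_1e^(-2t) + c_2e^(4t)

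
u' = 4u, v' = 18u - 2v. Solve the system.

u(t) = -C_1e^(4t), v(t) = -3C_1e^(4t) + C_2e^(-2t)

Coefficient matrix A = [[4, 0], [18, -2]].
Characteristic polynomial det(A - λI) = λ^2 - 2λ - 8 = 0.
Eigenvalues λ = 4, -2.
For λ=4: (A-λI) row 2 is [18, -6], so an eigenvector is (-1, -3).
For λ=-2: (A-λI) row 1 is [6, 0], so an eigenvector is (0, 1).
General solution: C_1e^(4t)(-1,-3) + C_2e^(-2t)(0,1).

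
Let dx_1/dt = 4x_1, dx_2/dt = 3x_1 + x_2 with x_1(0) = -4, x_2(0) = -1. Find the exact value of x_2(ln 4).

-1012

A = [[4,0],[3,1]]; eigenvalues λ = 4, 1.
Eigenvectors: (-1,-1) for λ=4, (0,1) for λ=1.
From the initial condition, c_1 = 4, c_2 = 3.
x_2(ln 4) = (4)(4^4)(-1) + (3)(4^1)(1) = -1012.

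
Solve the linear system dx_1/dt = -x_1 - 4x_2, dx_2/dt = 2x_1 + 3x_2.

Coefficient matrix A = [[-1, -4], [2, 3]].
Characteristic polynomial det(A - λI) = λ^2 - 2λ + 5 = 0.
Eigenvalues λ = 1 ± 2i (complex conjugate pair).
For λ=1+2i: an eigenvector is (1,0) - i(-1,1) = (1 + i, 0 - i).
A real fundamental pair from Re and Im of e^((1+2i)t)v: X_1 = e^(t)(cos(2t)·(1,0) + sin(2t)·(-1,1)), X_2 = e^(t)(sin(2t)·(1,0) - cos(2t)·(-1,1)).
General solution: c_1X_1 + c_2X_2.

x_1(t) = -c_1e^(t)sin(2t) + c_1e^(t)cos(2t) + c_2e^(t)sin(2t) + c_2e^(t)cos(2t), x_2(t) = c_1e^(t)sin(2t) - c_2e^(t)cos(2t)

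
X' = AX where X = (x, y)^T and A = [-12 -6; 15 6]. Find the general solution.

x(t) = -C_1e^(-3t)sin(3t) - C_1e^(-3t)cos(3t) - C_2e^(-3t)sin(3t) + C_2e^(-3t)cos(3t), y(t) = C_1e^(-3t)sin(3t) + 2C_1e^(-3t)cos(3t) + 2C_2e^(-3t)sin(3t) - C_2e^(-3t)cos(3t)

Coefficient matrix A = [[-12, -6], [15, 6]].
Characteristic polynomial det(A - λI) = λ^2 + 6λ + 18 = 0.
Eigenvalues λ = -3 ± 3i (complex conjugate pair).
For λ=-3+3i: an eigenvector is (-1,2) - i(-1,1) = (-1 + i, 2 - i).
A real fundamental pair from Re and Im of e^((-3+3i)t)v: X_1 = e^(-3t)(cos(3t)·(-1,2) + sin(3t)·(-1,1)), X_2 = e^(-3t)(sin(3t)·(-1,2) - cos(3t)·(-1,1)).
General solution: C_1X_1 + C_2X_2.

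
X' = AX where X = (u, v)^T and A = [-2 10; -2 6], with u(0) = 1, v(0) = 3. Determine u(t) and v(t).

u(t) = 13e^(2t)sin(2t) + e^(2t)cos(2t), v(t) = 5e^(2t)sin(2t) + 3e^(2t)cos(2t)

Coefficient matrix A = [[-2, 10], [-2, 6]].
Characteristic polynomial det(A - λI) = λ^2 - 4λ + 8 = 0.
Eigenvalues λ = 2 ± 2i (complex conjugate pair).
For λ=2+2i: an eigenvector is (-1,0) - i(2,1) = (-1 - 2i, 0 - i).
A real fundamental pair from Re and Im of e^((2+2i)t)v: X_1 = e^(2t)(cos(2t)·(-1,0) + sin(2t)·(2,1)), X_2 = e^(2t)(sin(2t)·(-1,0) - cos(2t)·(2,1)).
General solution: K_1X_1 + K_2X_2.
Applying u(0)=1, v(0)=3 gives K_1=5, K_2=-3.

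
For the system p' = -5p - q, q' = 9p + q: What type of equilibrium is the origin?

A = [[-5,-1],[9,1]]; det(A-λI) = λ^2 + 4λ + 4.
repeated λ = -2 with a single eigenvector.

stable improper node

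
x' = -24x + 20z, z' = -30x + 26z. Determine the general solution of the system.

x(t) = c_1e^(-4t) - 2c_2e^(6t), z(t) = c_1e^(-4t) - 3c_2e^(6t)

Coefficient matrix A = [[-24, 20], [-30, 26]].
Characteristic polynomial det(A - λI) = λ^2 - 2λ - 24 = 0.
Eigenvalues λ = -4, 6.
For λ=-4: (A-λI) row 1 is [-20, 20], so an eigenvector is (1, 1).
For λ=6: (A-λI) row 1 is [-30, 20], so an eigenvector is (-2, -3).
General solution: c_1e^(-4t)(1,1) + c_2e^(6t)(-2,-3).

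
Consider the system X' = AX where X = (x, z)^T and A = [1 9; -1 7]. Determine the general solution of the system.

Coefficient matrix A = [[1, 9], [-1, 7]].
Characteristic polynomial det(A - λI) = λ^2 - 8λ + 16 = 0.
Single eigenvalue λ = 4 with algebraic multiplicity 2.
Eigenvector v = (3,1); generalized eigenvector w with (A-λI)w=v is (2,1).
General solution: e^(4t)[C_1·v + C_2·(t·v + w)].

x(t) = 3C_1e^(4t) + 3C_2te^(4t) + 2C_2e^(4t), z(t) = C_1e^(4t) + C_2te^(4t) + C_2e^(4t)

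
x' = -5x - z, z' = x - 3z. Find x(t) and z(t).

Coefficient matrix A = [[-5, -1], [1, -3]].
Characteristic polynomial det(A - λI) = λ^2 + 8λ + 16 = 0.
Single eigenvalue λ = -4 with algebraic multiplicity 2.
Eigenvector v = (-1,1); generalized eigenvector w with (A-λI)w=v is (1,0).
General solution: e^(-4t)[K_1·v + K_2·(t·v + w)].

x(t) = -K_1e^(-4t) - K_2te^(-4t) + K_2e^(-4t), z(t) = K_1e^(-4t) + K_2te^(-4t)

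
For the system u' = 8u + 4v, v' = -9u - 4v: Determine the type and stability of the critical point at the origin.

A = [[8,4],[-9,-4]]; det(A-λI) = λ^2 - 4λ + 4.
repeated λ = 2 with a single eigenvector.

unstable improper node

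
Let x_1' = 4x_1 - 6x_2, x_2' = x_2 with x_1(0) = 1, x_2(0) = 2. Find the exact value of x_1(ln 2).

A = [[4,-6],[0,1]]; eigenvalues λ = 1, 4.
Eigenvectors: (2,1) for λ=1, (-1,0) for λ=4.
From the initial condition, c_1 = 2, c_2 = 3.
x_1(ln 2) = (2)(2^1)(2) + (3)(2^4)(-1) = -40.

-40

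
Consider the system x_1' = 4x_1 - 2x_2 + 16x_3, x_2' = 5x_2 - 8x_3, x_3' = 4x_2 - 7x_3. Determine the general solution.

x_1(t) = C_1e^(4t) - 2C_2e^(-3t) + 4C_3e^(t), x_2(t) = C_2e^(-3t) - 2C_3e^(t), x_3(t) = C_2e^(-3t) - C_3e^(t)

Coefficient matrix A = [[4, -2, 16], [0, 5, -8], [0, 4, -7]].
det(A - λI) = 0 gives eigenvalues λ = 4, -3, 1.
For λ=4: eigenvector (1,0,0).
For λ=-3: eigenvector (-2,1,1).
For λ=1: eigenvector (4,-2,-1).
General solution: C_1e^(4t)(1,0,0) + C_2e^(-3t)(-2,1,1) + C_3e^(t)(4,-2,-1).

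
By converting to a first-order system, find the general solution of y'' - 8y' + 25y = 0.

Let x_1 = y, x_2 = y'. Then x_1' = x_2 and x_2' = -25x_1 + 8x_2.
A = [[0,1],[-25,8]]; det(A-λI) = λ^2 - 8λ + 25.
Eigenvalues λ = 4 ± 3i.

y(t) = c_1e^(4t)cos(3t) + c_2e^(4t)sin(3t)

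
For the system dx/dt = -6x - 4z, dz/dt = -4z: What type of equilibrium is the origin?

A = [[-6,-4],[0,-4]]; det(A-λI) = λ^2 + 10λ + 24.
λ = -4, -6: both negative.

stable node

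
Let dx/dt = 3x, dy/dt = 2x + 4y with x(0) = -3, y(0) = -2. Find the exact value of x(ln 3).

A = [[3,0],[2,4]]; eigenvalues λ = 3, 4.
Eigenvectors: (1,-2) for λ=3, (0,-1) for λ=4.
From the initial condition, c_1 = -3, c_2 = 8.
x(ln 3) = (-3)(3^3)(1) + (8)(3^4)(0) = -81.

-81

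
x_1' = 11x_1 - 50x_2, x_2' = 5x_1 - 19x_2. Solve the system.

Coefficient matrix A = [[11, -50], [5, -19]].
Characteristic polynomial det(A - λI) = λ^2 + 8λ + 41 = 0.
Eigenvalues λ = -4 ± 5i (complex conjugate pair).
For λ=-4+5i: an eigenvector is (3,1) - i(-1,0) = (3 + i, 1).
A real fundamental pair from Re and Im of e^((-4+5i)t)v: X_1 = e^(-4t)(cos(5t)·(3,1) + sin(5t)·(-1,0)), X_2 = e^(-4t)(sin(5t)·(3,1) - cos(5t)·(-1,0)).
General solution: K_1X_1 + K_2X_2.

x_1(t) = -K_1e^(-4t)sin(5t) + 3K_1e^(-4t)cos(5t) + 3K_2e^(-4t)sin(5t) + K_2e^(-4t)cos(5t), x_2(t) = K_1e^(-4t)cos(5t) + K_2e^(-4t)sin(5t)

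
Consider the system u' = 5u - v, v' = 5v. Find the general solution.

u(t) = -K_1e^(5t) - K_2te^(5t) - 3K_2e^(5t), v(t) = K_2e^(5t)

Coefficient matrix A = [[5, -1], [0, 5]].
Characteristic polynomial det(A - λI) = λ^2 - 10λ + 25 = 0.
Single eigenvalue λ = 5 with algebraic multiplicity 2.
Eigenvector v = (-1,0); generalized eigenvector w with (A-λI)w=v is (-3,1).
General solution: e^(5t)[K_1·v + K_2·(t·v + w)].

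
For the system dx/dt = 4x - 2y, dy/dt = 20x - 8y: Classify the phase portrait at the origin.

A = [[4,-2],[20,-8]]; det(A-λI) = λ^2 + 4λ + 8.
λ = -2 ± 2i: negative real part.

stable spiral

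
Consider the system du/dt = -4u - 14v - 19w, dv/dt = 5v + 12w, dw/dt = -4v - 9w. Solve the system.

Coefficient matrix A = [[-4, -14, -19], [0, 5, 12], [0, -4, -9]].
det(A - λI) = 0 gives eigenvalues λ = -4, -3, -1.
For λ=-4: eigenvector (1,0,0).
For λ=-3: eigenvector (4,-3,2).
For λ=-1: eigenvector (3,-2,1).
General solution: C_1e^(-4t)(1,0,0) + C_2e^(-3t)(4,-3,2) + C_3e^(-t)(3,-2,1).

u(t) = C_1e^(-4t) + 4C_2e^(-3t) + 3C_3e^(-t), v(t) = -3C_2e^(-3t) - 2C_3e^(-t), w(t) = 2C_2e^(-3t) + C_3e^(-t)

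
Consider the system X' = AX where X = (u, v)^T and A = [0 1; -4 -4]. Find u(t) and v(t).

Coefficient matrix A = [[0, 1], [-4, -4]].
Characteristic polynomial det(A - λI) = λ^2 + 4λ + 4 = 0.
Single eigenvalue λ = -2 with algebraic multiplicity 2.
Eigenvector v = (1,-2); generalized eigenvector w with (A-λI)w=v is (0,1).
General solution: e^(-2t)[K_1·v + K_2·(t·v + w)].

u(t) = K_1e^(-2t) + K_2te^(-2t), v(t) = -2K_1e^(-2t) - 2K_2te^(-2t) + K_2e^(-2t)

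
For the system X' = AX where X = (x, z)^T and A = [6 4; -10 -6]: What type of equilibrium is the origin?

A = [[6,4],[-10,-6]]; det(A-λI) = λ^2 + 4.
λ = 0 ± 2i: zero real part.

center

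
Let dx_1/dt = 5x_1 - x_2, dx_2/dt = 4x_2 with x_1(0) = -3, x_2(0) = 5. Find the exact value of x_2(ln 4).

1280

A = [[5,-1],[0,4]]; eigenvalues λ = 4, 5.
Eigenvectors: (-1,-1) for λ=4, (1,0) for λ=5.
From the initial condition, c_1 = -5, c_2 = -8.
x_2(ln 4) = (-5)(4^4)(-1) + (-8)(4^5)(0) = 1280.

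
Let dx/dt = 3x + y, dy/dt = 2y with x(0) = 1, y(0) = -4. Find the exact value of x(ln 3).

-45

A = [[3,1],[0,2]]; eigenvalues λ = 2, 3.
Eigenvectors: (-1,1) for λ=2, (1,0) for λ=3.
From the initial condition, c_1 = -4, c_2 = -3.
x(ln 3) = (-4)(3^2)(-1) + (-3)(3^3)(1) = -45.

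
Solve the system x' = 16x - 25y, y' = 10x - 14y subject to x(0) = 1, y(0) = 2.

Coefficient matrix A = [[16, -25], [10, -14]].
Characteristic polynomial det(A - λI) = λ^2 - 2λ + 26 = 0.
Eigenvalues λ = 1 ± 5i (complex conjugate pair).
For λ=1+5i: an eigenvector is (-1,-1) - i(2,1) = (-1 - 2i, -1 - i).
A real fundamental pair from Re and Im of e^((1+5i)t)v: X_1 = e^(t)(cos(5t)·(-1,-1) + sin(5t)·(2,1)), X_2 = e^(t)(sin(5t)·(-1,-1) - cos(5t)·(2,1)).
General solution: c_1X_1 + c_2X_2.
Applying x(0)=1, y(0)=2 gives c_1=-3, c_2=1.

x(t) = -7e^(t)sin(5t) + e^(t)cos(5t), y(t) = -4e^(t)sin(5t) + 2e^(t)cos(5t)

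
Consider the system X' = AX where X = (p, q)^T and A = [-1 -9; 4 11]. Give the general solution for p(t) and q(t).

p(t) = -3K_1e^(5t) - 3K_2te^(5t) - K_2e^(5t), q(t) = 2K_1e^(5t) + 2K_2te^(5t) + K_2e^(5t)

Coefficient matrix A = [[-1, -9], [4, 11]].
Characteristic polynomial det(A - λI) = λ^2 - 10λ + 25 = 0.
Single eigenvalue λ = 5 with algebraic multiplicity 2.
Eigenvector v = (-3,2); generalized eigenvector w with (A-λI)w=v is (-1,1).
General solution: e^(5t)[K_1·v + K_2·(t·v + w)].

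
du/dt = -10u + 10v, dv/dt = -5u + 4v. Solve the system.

Coefficient matrix A = [[-10, 10], [-5, 4]].
Characteristic polynomial det(A - λI) = λ^2 + 6λ + 10 = 0.
Eigenvalues λ = -3 ± i (complex conjugate pair).
For λ=-3+i: an eigenvector is (1,1) - i(3,2) = (1 - 3i, 1 - 2i).
A real fundamental pair from Re and Im of e^((-3+i)t)v: X_1 = e^(-3t)(cos(t)·(1,1) + sin(t)·(3,2)), X_2 = e^(-3t)(sin(t)·(1,1) - cos(t)·(3,2)).
General solution: c_1X_1 + c_2X_2.

u(t) = 3c_1e^(-3t)sin(t) + c_1e^(-3t)cos(t) + c_2e^(-3t)sin(t) - 3c_2e^(-3t)cos(t), v(t) = 2c_1e^(-3t)sin(t) + c_1e^(-3t)cos(t) + c_2e^(-3t)sin(t) - 2c_2e^(-3t)cos(t)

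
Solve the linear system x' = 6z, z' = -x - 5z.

Coefficient matrix A = [[0, 6], [-1, -5]].
Characteristic polynomial det(A - λI) = λ^2 + 5λ + 6 = 0.
Eigenvalues λ = -3, -2.
For λ=-3: (A-λI) row 1 is [3, 6], so an eigenvector is (2, -1).
For λ=-2: (A-λI) row 1 is [2, 6], so an eigenvector is (3, -1).
General solution: K_1e^(-3t)(2,-1) + K_2e^(-2t)(3,-1).

x(t) = 2K_1e^(-3t) + 3K_2e^(-2t), z(t) = -K_1e^(-3t) - K_2e^(-2t)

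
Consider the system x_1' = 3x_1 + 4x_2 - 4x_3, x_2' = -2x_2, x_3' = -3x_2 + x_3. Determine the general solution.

x_1(t) = K_2e^(3t) + 2K_3e^(t), x_2(t) = K_1e^(-2t), x_3(t) = K_1e^(-2t) + K_3e^(t)

Coefficient matrix A = [[3, 4, -4], [0, -2, 0], [0, -3, 1]].
det(A - λI) = 0 gives eigenvalues λ = -2, 3, 1.
For λ=-2: eigenvector (0,1,1).
For λ=3: eigenvector (1,0,0).
For λ=1: eigenvector (2,0,1).
General solution: K_1e^(-2t)(0,1,1) + K_2e^(3t)(1,0,0) + K_3e^(t)(2,0,1).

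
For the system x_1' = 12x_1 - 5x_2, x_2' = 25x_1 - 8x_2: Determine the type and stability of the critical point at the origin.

unstable spiral

A = [[12,-5],[25,-8]]; det(A-λI) = λ^2 - 4λ + 29.
λ = 2 ± 5i: positive real part.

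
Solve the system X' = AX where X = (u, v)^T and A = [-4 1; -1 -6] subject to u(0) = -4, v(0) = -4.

Coefficient matrix A = [[-4, 1], [-1, -6]].
Characteristic polynomial det(A - λI) = λ^2 + 10λ + 25 = 0.
Single eigenvalue λ = -5 with algebraic multiplicity 2.
Eigenvector v = (1,-1); generalized eigenvector w with (A-λI)w=v is (-2,3).
General solution: e^(-5t)[c_1·v + c_2·(t·v + w)].
Applying u(0)=-4, v(0)=-4 gives c_1=-20, c_2=-8.

u(t) = -8te^(-5t) - 4e^(-5t), v(t) = 8te^(-5t) - 4e^(-5t)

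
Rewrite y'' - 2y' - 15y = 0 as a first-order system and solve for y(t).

Let x_1 = y, x_2 = y'. Then x_1' = x_2 and x_2' = 15x_1 + 2x_2.
A = [[0,1],[15,2]]; det(A-λI) = λ^2 - 2λ - 15.
Eigenvalues λ = 5, -3 with eigenvectors (1,5), (1,-3).

y(t) = C_1e^(5t) + C_2e^(-3t)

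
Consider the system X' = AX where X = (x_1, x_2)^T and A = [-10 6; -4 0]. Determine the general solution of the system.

Coefficient matrix A = [[-10, 6], [-4, 0]].
Characteristic polynomial det(A - λI) = λ^2 + 10λ + 24 = 0.
Eigenvalues λ = -4, -6.
For λ=-4: (A-λI) row 1 is [-6, 6], so an eigenvector is (1, 1).
For λ=-6: (A-λI) row 1 is [-4, 6], so an eigenvector is (-3, -2).
General solution: K_1e^(-4t)(1,1) + K_2e^(-6t)(-3,-2).

x_1(t) = K_1e^(-4t) - 3K_2e^(-6t), x_2(t) = K_1e^(-4t) - 2K_2e^(-6t)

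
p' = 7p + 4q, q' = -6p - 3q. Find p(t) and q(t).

Coefficient matrix A = [[7, 4], [-6, -3]].
Characteristic polynomial det(A - λI) = λ^2 - 4λ + 3 = 0.
Eigenvalues λ = 1, 3.
For λ=1: (A-λI) row 1 is [6, 4], so an eigenvector is (2, -3).
For λ=3: (A-λI) row 1 is [4, 4], so an eigenvector is (1, -1).
General solution: K_1e^(t)(2,-3) + K_2e^(3t)(1,-1).

p(t) = 2K_1e^(t) + K_2e^(3t), q(t) = -3K_1e^(t) - K_2e^(3t)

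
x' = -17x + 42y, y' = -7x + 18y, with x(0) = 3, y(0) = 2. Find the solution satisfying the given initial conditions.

Coefficient matrix A = [[-17, 42], [-7, 18]].
Characteristic polynomial det(A - λI) = λ^2 - λ - 12 = 0.
Eigenvalues λ = 4, -3.
For λ=4: (A-λI) row 1 is [-21, 42], so an eigenvector is (2, 1).
For λ=-3: (A-λI) row 1 is [-14, 42], so an eigenvector is (-3, -1).
General solution: C_1e^(4t)(2,1) + C_2e^(-3t)(-3,-1).
Applying x(0)=3, y(0)=2 gives C_1=3, C_2=1.

x(t) = 6e^(4t) - 3e^(-3t), y(t) = 3e^(4t) - e^(-3t)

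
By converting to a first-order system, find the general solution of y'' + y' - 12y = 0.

Let x_1 = y, x_2 = y'. Then x_1' = x_2 and x_2' = 12x_1 - x_2.
A = [[0,1],[12,-1]]; det(A-λI) = λ^2 + λ - 12.
Eigenvalues λ = 3, -4 with eigenvectors (1,3), (1,-4).

y(t) = K_1e^(3t) + K_2e^(-4t)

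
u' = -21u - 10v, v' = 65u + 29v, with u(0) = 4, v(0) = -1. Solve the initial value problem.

u(t) = -18e^(4t)sin(5t) + 4e^(4t)cos(5t), v(t) = 47e^(4t)sin(5t) - e^(4t)cos(5t)

Coefficient matrix A = [[-21, -10], [65, 29]].
Characteristic polynomial det(A - λI) = λ^2 - 8λ + 41 = 0.
Eigenvalues λ = 4 ± 5i (complex conjugate pair).
For λ=4+5i: an eigenvector is (1,-2) - i(-1,3) = (1 + i, -2 - 3i).
A real fundamental pair from Re and Im of e^((4+5i)t)v: X_1 = e^(4t)(cos(5t)·(1,-2) + sin(5t)·(-1,3)), X_2 = e^(4t)(sin(5t)·(1,-2) - cos(5t)·(-1,3)).
General solution: K_1X_1 + K_2X_2.
Applying u(0)=4, v(0)=-1 gives K_1=11, K_2=-7.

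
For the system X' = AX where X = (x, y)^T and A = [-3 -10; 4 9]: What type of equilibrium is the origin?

unstable spiral

A = [[-3,-10],[4,9]]; det(A-λI) = λ^2 - 6λ + 13.
λ = 3 ± 2i: positive real part.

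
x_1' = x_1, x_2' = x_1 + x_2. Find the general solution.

Coefficient matrix A = [[1, 0], [1, 1]].
Characteristic polynomial det(A - λI) = λ^2 - 2λ + 1 = 0.
Single eigenvalue λ = 1 with algebraic multiplicity 2.
Eigenvector v = (0,1); generalized eigenvector w with (A-λI)w=v is (1,2).
General solution: e^(t)[c_1·v + c_2·(t·v + w)].

x_1(t) = c_2e^(t), x_2(t) = c_1e^(t) + c_2te^(t) + 2c_2e^(t)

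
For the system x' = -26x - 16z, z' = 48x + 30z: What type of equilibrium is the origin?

saddle

A = [[-26,-16],[48,30]]; det(A-λI) = λ^2 - 4λ - 12.
λ = -2, 6: opposite signs.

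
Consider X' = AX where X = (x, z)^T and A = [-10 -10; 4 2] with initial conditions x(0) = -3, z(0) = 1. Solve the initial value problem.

x(t) = 4e^(-4t)sin(2t) - 3e^(-4t)cos(2t), z(t) = -3e^(-4t)sin(2t) + e^(-4t)cos(2t)

Coefficient matrix A = [[-10, -10], [4, 2]].
Characteristic polynomial det(A - λI) = λ^2 + 8λ + 20 = 0.
Eigenvalues λ = -4 ± 2i (complex conjugate pair).
For λ=-4+2i: an eigenvector is (1,-1) - i(2,-1) = (1 - 2i, -1 + i).
A real fundamental pair from Re and Im of e^((-4+2i)t)v: X_1 = e^(-4t)(cos(2t)·(1,-1) + sin(2t)·(2,-1)), X_2 = e^(-4t)(sin(2t)·(1,-1) - cos(2t)·(2,-1)).
General solution: K_1X_1 + K_2X_2.
Applying x(0)=-3, z(0)=1 gives K_1=1, K_2=2.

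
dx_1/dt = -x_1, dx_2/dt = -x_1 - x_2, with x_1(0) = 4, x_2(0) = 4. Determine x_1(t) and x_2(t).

Coefficient matrix A = [[-1, 0], [-1, -1]].
Characteristic polynomial det(A - λI) = λ^2 + 2λ + 1 = 0.
Single eigenvalue λ = -1 with algebraic multiplicity 2.
Eigenvector v = (0,-1); generalized eigenvector w with (A-λI)w=v is (1,-3).
General solution: e^(-t)[C_1·v + C_2·(t·v + w)].
Applying x_1(0)=4, x_2(0)=4 gives C_1=-16, C_2=4.

x_1(t) = 4e^(-t), x_2(t) = -4te^(-t) + 4e^(-t)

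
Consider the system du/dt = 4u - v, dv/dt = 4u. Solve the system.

u(t) = C_1e^(2t) + C_2te^(2t) + C_2e^(2t), v(t) = 2C_1e^(2t) + 2C_2te^(2t) + C_2e^(2t)

Coefficient matrix A = [[4, -1], [4, 0]].
Characteristic polynomial det(A - λI) = λ^2 - 4λ + 4 = 0.
Single eigenvalue λ = 2 with algebraic multiplicity 2.
Eigenvector v = (1,2); generalized eigenvector w with (A-λI)w=v is (1,1).
General solution: e^(2t)[C_1·v + C_2·(t·v + w)].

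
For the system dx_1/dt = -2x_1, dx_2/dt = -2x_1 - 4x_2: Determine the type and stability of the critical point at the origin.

A = [[-2,0],[-2,-4]]; det(A-λI) = λ^2 + 6λ + 8.
λ = -4, -2: both negative.

stable node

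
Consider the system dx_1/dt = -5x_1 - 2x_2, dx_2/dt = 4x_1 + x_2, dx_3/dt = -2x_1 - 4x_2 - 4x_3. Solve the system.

x_1(t) = -c_2e^(-t) + c_3e^(-3t), x_2(t) = 2c_2e^(-t) - c_3e^(-3t), x_3(t) = c_1e^(-4t) - 2c_2e^(-t) + 2c_3e^(-3t)

Coefficient matrix A = [[-5, -2, 0], [4, 1, 0], [-2, -4, -4]].
det(A - λI) = 0 gives eigenvalues λ = -4, -1, -3.
For λ=-4: eigenvector (0,0,1).
For λ=-1: eigenvector (-1,2,-2).
For λ=-3: eigenvector (1,-1,2).
General solution: c_1e^(-4t)(0,0,1) + c_2e^(-t)(-1,2,-2) + c_3e^(-3t)(1,-1,2).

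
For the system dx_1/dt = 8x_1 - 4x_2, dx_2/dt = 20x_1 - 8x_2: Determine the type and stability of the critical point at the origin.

center

A = [[8,-4],[20,-8]]; det(A-λI) = λ^2 + 16.
λ = 0 ± 4i: zero real part.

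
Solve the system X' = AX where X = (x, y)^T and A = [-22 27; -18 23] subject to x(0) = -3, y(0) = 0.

x(t) = 6e^(5t) - 9e^(-4t), y(t) = 6e^(5t) - 6e^(-4t)

Coefficient matrix A = [[-22, 27], [-18, 23]].
Characteristic polynomial det(A - λI) = λ^2 - λ - 20 = 0.
Eigenvalues λ = -4, 5.
For λ=-4: (A-λI) row 1 is [-18, 27], so an eigenvector is (3, 2).
For λ=5: (A-λI) row 1 is [-27, 27], so an eigenvector is (-1, -1).
General solution: c_1e^(-4t)(3,2) + c_2e^(5t)(-1,-1).
Applying x(0)=-3, y(0)=0 gives c_1=-3, c_2=-6.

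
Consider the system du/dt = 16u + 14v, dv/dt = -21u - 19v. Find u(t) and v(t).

Coefficient matrix A = [[16, 14], [-21, -19]].
Characteristic polynomial det(A - λI) = λ^2 + 3λ - 10 = 0.
Eigenvalues λ = -5, 2.
For λ=-5: (A-λI) row 1 is [21, 14], so an eigenvector is (2, -3).
For λ=2: (A-λI) row 1 is [14, 14], so an eigenvector is (1, -1).
General solution: c_1e^(-5t)(2,-3) + c_2e^(2t)(1,-1).

u(t) = 2c_1e^(-5t) + c_2e^(2t), v(t) = -3c_1e^(-5t) - c_2e^(2t)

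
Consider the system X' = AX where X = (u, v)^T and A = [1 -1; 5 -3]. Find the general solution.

Coefficient matrix A = [[1, -1], [5, -3]].
Characteristic polynomial det(A - λI) = λ^2 + 2λ + 2 = 0.
Eigenvalues λ = -1 ± i (complex conjugate pair).
For λ=-1+i: an eigenvector is (0,1) - i(-1,-2) = (0 + i, 1 + 2i).
A real fundamental pair from Re and Im of e^((-1+i)t)v: X_1 = e^(-t)(cos(t)·(0,1) + sin(t)·(-1,-2)), X_2 = e^(-t)(sin(t)·(0,1) - cos(t)·(-1,-2)).
General solution: K_1X_1 + K_2X_2.

u(t) = -K_1e^(-t)sin(t) + K_2e^(-t)cos(t), v(t) = -2K_1e^(-t)sin(t) + K_1e^(-t)cos(t) + K_2e^(-t)sin(t) + 2K_2e^(-t)cos(t)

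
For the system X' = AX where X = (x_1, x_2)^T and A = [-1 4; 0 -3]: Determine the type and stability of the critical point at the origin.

stable node

A = [[-1,4],[0,-3]]; det(A-λI) = λ^2 + 4λ + 3.
λ = -3, -1: both negative.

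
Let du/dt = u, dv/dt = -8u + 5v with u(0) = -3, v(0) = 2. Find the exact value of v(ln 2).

244

A = [[1,0],[-8,5]]; eigenvalues λ = 5, 1.
Eigenvectors: (0,1) for λ=5, (-1,-2) for λ=1.
From the initial condition, c_1 = 8, c_2 = 3.
v(ln 2) = (8)(2^5)(1) + (3)(2^1)(-2) = 244.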